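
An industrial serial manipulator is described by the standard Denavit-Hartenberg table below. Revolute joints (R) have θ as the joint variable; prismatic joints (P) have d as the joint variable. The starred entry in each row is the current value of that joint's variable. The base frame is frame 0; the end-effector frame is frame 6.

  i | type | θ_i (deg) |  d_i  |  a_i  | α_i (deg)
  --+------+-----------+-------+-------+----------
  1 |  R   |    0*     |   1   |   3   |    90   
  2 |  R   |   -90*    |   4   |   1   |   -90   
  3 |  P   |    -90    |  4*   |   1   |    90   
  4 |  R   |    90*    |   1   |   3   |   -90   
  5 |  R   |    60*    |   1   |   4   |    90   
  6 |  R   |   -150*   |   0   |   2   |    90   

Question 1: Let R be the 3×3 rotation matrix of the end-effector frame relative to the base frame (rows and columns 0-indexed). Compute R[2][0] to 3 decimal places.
0.750

End-effector x-axis (col 0 of R) = (-0.4330,-0.5000,0.7500)
R[2][0] = 0.7500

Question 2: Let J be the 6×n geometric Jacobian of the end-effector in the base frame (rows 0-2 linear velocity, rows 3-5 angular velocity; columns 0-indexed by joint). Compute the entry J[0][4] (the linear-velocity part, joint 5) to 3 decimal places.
-1.964

axis z_4 = (0.0000,1.0000,0.0000); lever o_n−o_4 = (1.1340,0.0000,-1.9641)
cross product → J_v[:, 4] = (-1.9641,0.0000,-1.1340)
J_ω[:, 4] = z_4
entry J[0][4] = -1.9641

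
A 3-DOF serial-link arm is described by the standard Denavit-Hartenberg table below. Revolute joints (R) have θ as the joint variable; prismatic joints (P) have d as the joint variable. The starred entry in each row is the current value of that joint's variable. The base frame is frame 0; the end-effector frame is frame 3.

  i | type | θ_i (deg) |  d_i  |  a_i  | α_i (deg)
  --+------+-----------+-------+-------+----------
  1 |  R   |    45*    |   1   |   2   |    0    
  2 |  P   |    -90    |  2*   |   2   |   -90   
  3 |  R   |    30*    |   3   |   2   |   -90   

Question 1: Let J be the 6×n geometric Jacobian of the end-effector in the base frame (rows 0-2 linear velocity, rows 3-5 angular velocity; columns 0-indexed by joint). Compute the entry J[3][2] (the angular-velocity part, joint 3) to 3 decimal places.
axis z_2 = (0.7071,0.7071,0.0000); lever o_n−o_2 = (3.3461,0.8966,-1.0000)
cross product → J_v[:, 2] = (-0.7071,0.7071,-1.7321)
J_ω[:, 2] = z_2
entry J[3][2] = 0.7071

0.707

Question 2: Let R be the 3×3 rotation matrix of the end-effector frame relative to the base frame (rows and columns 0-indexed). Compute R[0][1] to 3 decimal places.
-0.707

End-effector y-axis (col 1 of R) = (-0.7071,-0.7071,-0.0000)
R[0][1] = -0.7071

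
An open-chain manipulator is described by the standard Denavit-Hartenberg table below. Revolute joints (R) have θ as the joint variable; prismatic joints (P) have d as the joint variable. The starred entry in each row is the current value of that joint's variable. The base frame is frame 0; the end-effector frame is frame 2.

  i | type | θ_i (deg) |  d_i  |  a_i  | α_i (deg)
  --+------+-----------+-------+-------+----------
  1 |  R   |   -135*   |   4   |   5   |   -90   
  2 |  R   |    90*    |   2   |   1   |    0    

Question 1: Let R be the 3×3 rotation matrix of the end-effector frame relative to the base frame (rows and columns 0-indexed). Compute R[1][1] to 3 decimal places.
End-effector y-axis (col 1 of R) = (0.7071,0.7071,-0.0000)
R[1][1] = 0.7071

0.707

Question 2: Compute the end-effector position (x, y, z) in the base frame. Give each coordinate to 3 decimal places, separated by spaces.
-2.121 -4.950 3.000

after link 1: o_1 = (-3.5355, -3.5355, 4.0000)
after link 2: o_2 = (-2.1213, -4.9497, 3.0000)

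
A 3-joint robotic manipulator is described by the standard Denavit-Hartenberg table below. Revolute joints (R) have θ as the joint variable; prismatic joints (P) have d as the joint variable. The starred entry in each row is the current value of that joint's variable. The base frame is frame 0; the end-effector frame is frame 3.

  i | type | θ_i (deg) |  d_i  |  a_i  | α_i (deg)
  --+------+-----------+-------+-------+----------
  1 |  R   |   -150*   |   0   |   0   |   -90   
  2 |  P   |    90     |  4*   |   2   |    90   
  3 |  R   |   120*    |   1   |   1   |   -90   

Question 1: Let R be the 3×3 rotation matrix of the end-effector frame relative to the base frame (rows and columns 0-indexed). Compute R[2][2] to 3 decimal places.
0.866

End-effector z-axis (col 2 of R) = (-0.2500,0.4330,0.8660)
R[2][2] = 0.8660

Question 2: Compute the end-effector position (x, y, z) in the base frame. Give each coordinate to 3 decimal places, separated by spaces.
1.567 -4.714 -1.500

after link 1: o_1 = (0.0000, 0.0000, 0.0000)
after link 2: o_2 = (2.0000, -3.4641, -2.0000)
after link 3: o_3 = (1.5670, -4.7141, -1.5000)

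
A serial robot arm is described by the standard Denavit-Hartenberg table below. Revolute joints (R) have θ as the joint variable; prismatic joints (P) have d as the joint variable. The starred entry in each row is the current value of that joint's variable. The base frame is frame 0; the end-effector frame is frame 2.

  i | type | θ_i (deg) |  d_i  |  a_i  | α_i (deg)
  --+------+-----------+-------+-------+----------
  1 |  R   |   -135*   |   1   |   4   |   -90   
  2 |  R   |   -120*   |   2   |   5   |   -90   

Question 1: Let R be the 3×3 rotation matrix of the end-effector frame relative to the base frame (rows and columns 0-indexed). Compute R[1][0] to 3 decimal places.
End-effector x-axis (col 0 of R) = (0.3536,0.3536,0.8660)
R[1][0] = 0.3536

0.354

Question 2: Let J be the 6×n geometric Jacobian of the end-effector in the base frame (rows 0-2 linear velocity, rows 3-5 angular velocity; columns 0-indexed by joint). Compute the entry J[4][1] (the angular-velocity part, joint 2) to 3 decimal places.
-0.707

axis z_1 = (0.7071,-0.7071,0.0000); lever o_n−o_1 = (3.1820,0.3536,4.3301)
cross product → J_v[:, 1] = (-3.0619,-3.0619,2.5000)
J_ω[:, 1] = z_1
entry J[4][1] = -0.7071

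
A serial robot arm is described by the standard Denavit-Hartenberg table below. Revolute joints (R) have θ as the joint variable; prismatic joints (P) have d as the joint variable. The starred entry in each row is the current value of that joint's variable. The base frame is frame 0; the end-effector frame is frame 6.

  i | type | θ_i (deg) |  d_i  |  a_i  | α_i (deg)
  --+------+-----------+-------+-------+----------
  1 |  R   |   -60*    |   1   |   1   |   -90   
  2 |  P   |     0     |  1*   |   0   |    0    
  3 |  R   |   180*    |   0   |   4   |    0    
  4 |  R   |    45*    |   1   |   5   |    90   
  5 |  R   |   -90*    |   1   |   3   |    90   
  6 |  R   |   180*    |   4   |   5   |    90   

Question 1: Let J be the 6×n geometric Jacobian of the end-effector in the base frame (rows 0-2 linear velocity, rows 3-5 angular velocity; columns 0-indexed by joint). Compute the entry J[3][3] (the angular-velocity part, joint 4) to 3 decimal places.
axis z_3 = (0.8660,0.5000,0.0000); lever o_n−o_3 = (1.8910,2.7247,-0.0000)
cross product → J_v[:, 3] = (-0.0000,0.0000,1.4142)
J_ω[:, 3] = z_3
entry J[3][3] = 0.8660

0.866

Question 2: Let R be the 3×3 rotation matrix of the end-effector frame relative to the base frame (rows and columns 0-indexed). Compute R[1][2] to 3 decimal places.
End-effector z-axis (col 2 of R) = (-0.3536,0.6124,-0.7071)
R[1][2] = 0.6124

0.612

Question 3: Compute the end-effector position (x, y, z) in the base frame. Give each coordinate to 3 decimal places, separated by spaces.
1.257 5.823 1.000

after link 1: o_1 = (0.5000, -0.8660, 1.0000)
after link 2: o_2 = (1.3660, -0.3660, 1.0000)
after link 3: o_3 = (-0.6340, 3.0981, 1.0000)
after link 4: o_4 = (-1.5357, 6.6599, 4.5355)
after link 5: o_5 = (-4.4873, 5.7723, 3.8284)
after link 6: o_6 = (1.2570, 5.8228, 1.0000)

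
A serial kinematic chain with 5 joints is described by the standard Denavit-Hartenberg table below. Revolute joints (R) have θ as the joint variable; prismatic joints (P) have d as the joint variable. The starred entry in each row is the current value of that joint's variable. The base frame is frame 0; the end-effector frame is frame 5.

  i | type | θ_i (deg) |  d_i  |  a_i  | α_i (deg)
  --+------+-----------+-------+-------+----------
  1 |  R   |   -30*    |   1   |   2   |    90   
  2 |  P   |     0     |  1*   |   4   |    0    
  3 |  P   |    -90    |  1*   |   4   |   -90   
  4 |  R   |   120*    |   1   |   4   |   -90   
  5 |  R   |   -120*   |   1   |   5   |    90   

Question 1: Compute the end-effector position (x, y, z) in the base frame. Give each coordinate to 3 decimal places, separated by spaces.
9.212 -6.705 -1.384

after link 1: o_1 = (1.7321, -1.0000, 1.0000)
after link 2: o_2 = (4.6962, -3.8660, 1.0000)
after link 3: o_3 = (4.1962, -4.7321, -3.0000)
after link 4: o_4 = (6.7942, -2.2321, -1.0000)
after link 5: o_5 = (9.2117, -6.7051, -1.3840)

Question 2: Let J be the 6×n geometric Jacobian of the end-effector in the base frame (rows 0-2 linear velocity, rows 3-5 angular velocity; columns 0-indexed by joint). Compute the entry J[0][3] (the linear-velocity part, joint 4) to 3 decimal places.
-0.808

axis z_3 = (0.8660,-0.5000,0.0000); lever o_n−o_3 = (5.0155,-1.9731,1.6160)
cross product → J_v[:, 3] = (-0.8080,-1.3995,0.7990)
J_ω[:, 3] = z_3
entry J[0][3] = -0.8080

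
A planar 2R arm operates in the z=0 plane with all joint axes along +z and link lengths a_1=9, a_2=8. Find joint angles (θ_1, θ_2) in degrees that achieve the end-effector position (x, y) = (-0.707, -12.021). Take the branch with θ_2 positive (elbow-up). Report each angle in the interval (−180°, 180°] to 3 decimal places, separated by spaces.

-134.999 89.998

cos θ_2 = (145.0043−9²−8²)/(2·9·8) = 0.0000; θ_2 = 89.9983° (elbow-up)
β = atan2(-12.0210,-0.7070) = -93.3659°; ψ = atan2(8.0000,9.0002) = 41.6328°
θ_1 = β − ψ = -134.9987°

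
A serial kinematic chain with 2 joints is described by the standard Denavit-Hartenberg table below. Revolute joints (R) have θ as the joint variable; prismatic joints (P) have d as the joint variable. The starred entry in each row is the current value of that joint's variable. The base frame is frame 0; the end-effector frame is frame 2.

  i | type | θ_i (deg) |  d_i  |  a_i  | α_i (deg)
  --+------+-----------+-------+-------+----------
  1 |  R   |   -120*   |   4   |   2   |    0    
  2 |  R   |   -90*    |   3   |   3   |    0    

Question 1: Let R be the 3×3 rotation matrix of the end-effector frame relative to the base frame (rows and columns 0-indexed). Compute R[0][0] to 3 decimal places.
-0.866

End-effector x-axis (col 0 of R) = (-0.8660,0.5000,0.0000)
R[0][0] = -0.8660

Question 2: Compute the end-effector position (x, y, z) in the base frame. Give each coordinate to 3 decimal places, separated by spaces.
-3.598 -0.232 7.000

after link 1: o_1 = (-1.0000, -1.7321, 4.0000)
after link 2: o_2 = (-3.5981, -0.2321, 7.0000)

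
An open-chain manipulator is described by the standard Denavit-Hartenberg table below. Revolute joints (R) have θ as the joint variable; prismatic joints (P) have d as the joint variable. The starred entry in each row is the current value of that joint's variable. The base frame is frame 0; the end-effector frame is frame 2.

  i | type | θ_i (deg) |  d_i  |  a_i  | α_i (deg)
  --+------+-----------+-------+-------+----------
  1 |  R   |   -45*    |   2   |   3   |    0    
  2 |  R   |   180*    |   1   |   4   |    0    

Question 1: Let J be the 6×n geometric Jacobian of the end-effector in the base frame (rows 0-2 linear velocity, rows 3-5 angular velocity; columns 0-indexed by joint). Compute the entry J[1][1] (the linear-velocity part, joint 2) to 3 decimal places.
-2.828

axis z_1 = (0.0000,0.0000,1.0000); lever o_n−o_1 = (-2.8284,2.8284,1.0000)
cross product → J_v[:, 1] = (-2.8284,-2.8284,0.0000)
J_ω[:, 1] = z_1
entry J[1][1] = -2.8284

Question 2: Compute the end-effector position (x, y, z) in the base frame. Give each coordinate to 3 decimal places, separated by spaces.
after link 1: o_1 = (2.1213, -2.1213, 2.0000)
after link 2: o_2 = (-0.7071, 0.7071, 3.0000)

-0.707 0.707 3.000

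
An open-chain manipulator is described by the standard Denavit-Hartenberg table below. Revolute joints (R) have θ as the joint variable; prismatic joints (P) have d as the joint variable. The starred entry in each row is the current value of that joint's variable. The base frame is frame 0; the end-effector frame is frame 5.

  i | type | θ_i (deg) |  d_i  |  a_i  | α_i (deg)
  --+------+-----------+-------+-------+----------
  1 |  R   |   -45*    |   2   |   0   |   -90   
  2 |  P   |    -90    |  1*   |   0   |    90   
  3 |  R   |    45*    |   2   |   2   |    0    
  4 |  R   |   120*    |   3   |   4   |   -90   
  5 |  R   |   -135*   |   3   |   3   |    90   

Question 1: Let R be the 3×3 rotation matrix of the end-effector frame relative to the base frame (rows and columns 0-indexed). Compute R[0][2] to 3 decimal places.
End-effector z-axis (col 2 of R) = (0.3706,-0.6294,0.6830)
R[0][2] = 0.3706

0.371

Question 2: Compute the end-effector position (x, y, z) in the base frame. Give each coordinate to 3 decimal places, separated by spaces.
-5.034 5.037 0.823

after link 1: o_1 = (0.0000, 0.0000, 2.0000)
after link 2: o_2 = (0.7071, 0.7071, 2.0000)
after link 3: o_3 = (0.2929, 3.1213, 3.4142)
after link 4: o_4 = (-1.0964, 5.9747, -0.4495)
after link 5: o_5 = (-5.0336, 5.0374, 0.8231)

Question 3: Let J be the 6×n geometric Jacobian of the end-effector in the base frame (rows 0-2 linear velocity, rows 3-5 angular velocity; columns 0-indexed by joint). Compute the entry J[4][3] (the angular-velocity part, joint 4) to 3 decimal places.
0.707

axis z_3 = (-0.7071,0.7071,0.0000); lever o_n−o_3 = (-5.3265,1.9161,-2.5911)
cross product → J_v[:, 3] = (-1.8322,-1.8322,2.4115)
J_ω[:, 3] = z_3
entry J[4][3] = 0.7071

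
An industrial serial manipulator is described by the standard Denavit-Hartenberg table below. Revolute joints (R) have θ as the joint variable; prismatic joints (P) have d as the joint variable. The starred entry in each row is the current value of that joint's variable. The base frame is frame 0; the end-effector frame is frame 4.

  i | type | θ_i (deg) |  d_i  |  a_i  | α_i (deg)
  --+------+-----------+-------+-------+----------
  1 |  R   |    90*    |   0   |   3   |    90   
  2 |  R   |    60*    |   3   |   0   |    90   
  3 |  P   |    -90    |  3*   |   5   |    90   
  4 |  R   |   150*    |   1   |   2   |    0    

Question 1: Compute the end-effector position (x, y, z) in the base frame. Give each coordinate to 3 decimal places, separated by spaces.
after link 1: o_1 = (0.0000, 3.0000, 0.0000)
after link 2: o_2 = (3.0000, 3.0000, 0.0000)
after link 3: o_3 = (-2.0000, 5.5981, -1.5000)
after link 4: o_4 = (-0.2679, 5.9641, -2.8660)

-0.268 5.964 -2.866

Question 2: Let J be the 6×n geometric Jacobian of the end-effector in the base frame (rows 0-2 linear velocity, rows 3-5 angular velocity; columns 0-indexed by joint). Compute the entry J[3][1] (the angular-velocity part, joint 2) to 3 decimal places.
1.000

axis z_1 = (1.0000,-0.0000,0.0000); lever o_n−o_1 = (-0.2679,2.9641,-2.8660)
cross product → J_v[:, 1] = (-0.0000,2.8660,2.9641)
J_ω[:, 1] = z_1
entry J[3][1] = 1.0000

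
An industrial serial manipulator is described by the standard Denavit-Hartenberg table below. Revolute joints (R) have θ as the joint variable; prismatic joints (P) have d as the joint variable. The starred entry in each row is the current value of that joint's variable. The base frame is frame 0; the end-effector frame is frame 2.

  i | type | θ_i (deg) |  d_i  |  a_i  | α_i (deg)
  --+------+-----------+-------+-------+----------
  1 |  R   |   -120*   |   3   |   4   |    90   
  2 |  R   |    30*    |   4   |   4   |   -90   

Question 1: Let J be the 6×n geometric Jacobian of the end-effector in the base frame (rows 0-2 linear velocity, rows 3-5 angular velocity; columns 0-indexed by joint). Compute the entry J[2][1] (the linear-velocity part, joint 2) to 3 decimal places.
3.464

axis z_1 = (-0.8660,0.5000,0.0000); lever o_n−o_1 = (-5.1962,-1.0000,2.0000)
cross product → J_v[:, 1] = (1.0000,1.7321,3.4641)
J_ω[:, 1] = z_1
entry J[2][1] = 3.4641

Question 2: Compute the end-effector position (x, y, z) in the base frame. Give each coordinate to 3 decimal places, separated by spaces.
after link 1: o_1 = (-2.0000, -3.4641, 3.0000)
after link 2: o_2 = (-7.1962, -4.4641, 5.0000)

-7.196 -4.464 5.000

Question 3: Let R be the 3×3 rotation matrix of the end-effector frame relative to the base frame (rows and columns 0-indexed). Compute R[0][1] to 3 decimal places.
0.866

End-effector y-axis (col 1 of R) = (0.8660,-0.5000,-0.0000)
R[0][1] = 0.8660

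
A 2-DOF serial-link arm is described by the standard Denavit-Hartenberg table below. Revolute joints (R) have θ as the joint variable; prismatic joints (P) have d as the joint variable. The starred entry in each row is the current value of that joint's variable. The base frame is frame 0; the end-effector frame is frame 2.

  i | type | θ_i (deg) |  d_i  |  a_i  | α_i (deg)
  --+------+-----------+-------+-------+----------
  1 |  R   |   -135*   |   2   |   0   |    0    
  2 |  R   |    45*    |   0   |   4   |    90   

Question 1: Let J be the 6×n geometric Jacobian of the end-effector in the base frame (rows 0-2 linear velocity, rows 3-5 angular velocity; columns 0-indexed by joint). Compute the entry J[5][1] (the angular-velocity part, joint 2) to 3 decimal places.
axis z_1 = (0.0000,0.0000,1.0000); lever o_n−o_1 = (0.0000,-4.0000,0.0000)
cross product → J_v[:, 1] = (4.0000,0.0000,-0.0000)
J_ω[:, 1] = z_1
entry J[5][1] = 1.0000

1.000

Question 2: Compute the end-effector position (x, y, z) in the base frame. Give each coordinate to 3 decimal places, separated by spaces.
after link 1: o_1 = (0.0000, 0.0000, 2.0000)
after link 2: o_2 = (0.0000, -4.0000, 2.0000)

0.000 -4.000 2.000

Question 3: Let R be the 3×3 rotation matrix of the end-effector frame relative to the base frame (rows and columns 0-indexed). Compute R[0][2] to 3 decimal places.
-1.000

End-effector z-axis (col 2 of R) = (-1.0000,0.0000,0.0000)
R[0][2] = -1.0000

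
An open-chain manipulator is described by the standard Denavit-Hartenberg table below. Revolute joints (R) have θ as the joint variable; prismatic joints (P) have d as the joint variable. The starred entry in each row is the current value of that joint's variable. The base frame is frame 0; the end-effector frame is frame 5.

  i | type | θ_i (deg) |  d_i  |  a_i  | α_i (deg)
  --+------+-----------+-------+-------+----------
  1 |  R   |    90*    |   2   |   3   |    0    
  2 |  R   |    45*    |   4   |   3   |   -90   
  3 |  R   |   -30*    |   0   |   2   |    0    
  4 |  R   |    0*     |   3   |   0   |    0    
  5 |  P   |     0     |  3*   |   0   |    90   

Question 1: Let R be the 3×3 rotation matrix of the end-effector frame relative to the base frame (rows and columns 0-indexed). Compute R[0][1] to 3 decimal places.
End-effector y-axis (col 1 of R) = (-0.7071,-0.7071,0.0000)
R[0][1] = -0.7071

-0.707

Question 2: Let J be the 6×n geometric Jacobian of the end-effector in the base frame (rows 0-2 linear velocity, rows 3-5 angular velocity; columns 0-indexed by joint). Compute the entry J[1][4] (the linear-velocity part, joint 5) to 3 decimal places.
-0.707

prismatic axis z_4 = (-0.7071,-0.7071,0.0000)
J_v[:, 4] = z_4; J_ω[:, 4] = (0,0,0)
entry J[1][4] = -0.7071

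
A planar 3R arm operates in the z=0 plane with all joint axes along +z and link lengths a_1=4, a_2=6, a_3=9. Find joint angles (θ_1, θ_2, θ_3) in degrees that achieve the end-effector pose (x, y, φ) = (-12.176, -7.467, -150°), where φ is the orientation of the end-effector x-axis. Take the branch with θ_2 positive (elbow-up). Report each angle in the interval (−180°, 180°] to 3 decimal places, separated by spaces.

135.000 119.996 -44.996

wrist centre = target − a_3·(cos φ, sin φ) = (-4.3818, -2.9670)
cos θ_2 = (28.0030−4²−6²)/(2·4·6) = -0.4999; θ_2 = 119.9959° (elbow-up)
β = atan2(-2.9670,-4.3818) = -145.8972°; ψ = atan2(5.1964,1.0004) = 79.1031°
θ_1 = β − ψ = -225.0002°
θ_3 = φ − θ_1 − θ_2 = -44.9957° (wrapped to (-180°,180°])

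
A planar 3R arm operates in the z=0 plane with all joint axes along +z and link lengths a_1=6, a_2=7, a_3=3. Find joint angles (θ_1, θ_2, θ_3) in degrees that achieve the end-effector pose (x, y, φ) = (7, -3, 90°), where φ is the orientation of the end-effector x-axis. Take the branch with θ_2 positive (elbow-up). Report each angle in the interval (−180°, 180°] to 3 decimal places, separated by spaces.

-90.000 90.000 90.000

wrist centre = target − a_3·(cos φ, sin φ) = (7.0000, -6.0000)
cos θ_2 = (85.0000−6²−7²)/(2·6·7) = 0.0000; θ_2 = 90.0000° (elbow-up)
β = atan2(-6.0000,7.0000) = -40.6013°; ψ = atan2(7.0000,6.0000) = 49.3987°
θ_1 = β − ψ = -90.0000°
θ_3 = φ − θ_1 − θ_2 = 90.0000° (wrapped to (-180°,180°])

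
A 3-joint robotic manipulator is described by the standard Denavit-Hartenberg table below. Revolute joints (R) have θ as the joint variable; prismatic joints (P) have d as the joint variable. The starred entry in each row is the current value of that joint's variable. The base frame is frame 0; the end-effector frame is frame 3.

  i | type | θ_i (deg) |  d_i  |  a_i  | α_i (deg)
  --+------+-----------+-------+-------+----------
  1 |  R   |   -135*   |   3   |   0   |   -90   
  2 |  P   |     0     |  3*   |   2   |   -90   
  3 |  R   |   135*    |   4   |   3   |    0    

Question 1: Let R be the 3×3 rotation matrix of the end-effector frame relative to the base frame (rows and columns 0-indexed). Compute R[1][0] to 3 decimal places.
End-effector x-axis (col 0 of R) = (-0.0000,1.0000,-0.0000)
R[1][0] = 1.0000

1.000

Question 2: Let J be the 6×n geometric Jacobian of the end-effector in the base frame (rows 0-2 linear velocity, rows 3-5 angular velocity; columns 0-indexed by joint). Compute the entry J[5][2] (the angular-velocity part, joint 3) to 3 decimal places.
axis z_2 = (0.0000,-0.0000,-1.0000); lever o_n−o_2 = (-0.0000,3.0000,-4.0000)
cross product → J_v[:, 2] = (3.0000,0.0000,0.0000)
J_ω[:, 2] = z_2
entry J[5][2] = -1.0000

-1.000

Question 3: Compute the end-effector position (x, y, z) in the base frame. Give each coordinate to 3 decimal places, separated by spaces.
after link 1: o_1 = (0.0000, 0.0000, 3.0000)
after link 2: o_2 = (0.7071, -3.5355, 3.0000)
after link 3: o_3 = (0.7071, -0.5355, -1.0000)

0.707 -0.536 -1.000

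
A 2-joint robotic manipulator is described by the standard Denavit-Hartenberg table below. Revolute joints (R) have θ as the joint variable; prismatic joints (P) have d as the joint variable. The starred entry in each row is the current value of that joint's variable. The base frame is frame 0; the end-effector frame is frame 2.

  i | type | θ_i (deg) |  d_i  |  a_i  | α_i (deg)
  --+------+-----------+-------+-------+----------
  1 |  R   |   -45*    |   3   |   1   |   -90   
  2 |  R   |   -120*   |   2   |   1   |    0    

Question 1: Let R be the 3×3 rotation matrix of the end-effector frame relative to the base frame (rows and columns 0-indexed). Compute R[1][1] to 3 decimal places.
End-effector y-axis (col 1 of R) = (0.6124,-0.6124,0.5000)
R[1][1] = -0.6124

-0.612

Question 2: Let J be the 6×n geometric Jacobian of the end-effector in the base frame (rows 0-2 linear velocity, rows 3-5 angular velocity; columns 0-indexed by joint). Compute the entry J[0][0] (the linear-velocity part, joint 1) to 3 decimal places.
axis z_0 = ẑ; lever o_n−o_0 = (1.7678,1.0607,3.8660)
cross product → J_v[:, 0] = (-1.0607,1.7678,0.0000)
J_ω[:, 0] = z_0
entry J[0][0] = -1.0607

-1.061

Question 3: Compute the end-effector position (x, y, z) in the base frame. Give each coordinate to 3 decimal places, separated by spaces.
after link 1: o_1 = (0.7071, -0.7071, 3.0000)
after link 2: o_2 = (1.7678, 1.0607, 3.8660)

1.768 1.061 3.866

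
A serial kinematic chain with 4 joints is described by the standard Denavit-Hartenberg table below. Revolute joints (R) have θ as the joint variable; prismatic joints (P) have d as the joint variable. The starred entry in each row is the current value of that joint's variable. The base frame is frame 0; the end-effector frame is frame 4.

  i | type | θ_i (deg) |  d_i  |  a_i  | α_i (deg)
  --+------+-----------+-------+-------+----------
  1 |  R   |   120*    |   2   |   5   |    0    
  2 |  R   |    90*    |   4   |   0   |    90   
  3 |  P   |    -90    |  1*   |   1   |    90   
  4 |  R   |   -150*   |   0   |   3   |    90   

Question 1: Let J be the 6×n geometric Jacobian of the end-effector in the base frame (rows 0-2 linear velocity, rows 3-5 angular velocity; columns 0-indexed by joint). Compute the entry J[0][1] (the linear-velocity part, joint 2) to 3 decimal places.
0.433

axis z_1 = (0.0000,0.0000,1.0000); lever o_n−o_1 = (0.2500,-0.4330,5.5981)
cross product → J_v[:, 1] = (0.4330,0.2500,-0.0000)
J_ω[:, 1] = z_1
entry J[0][1] = 0.4330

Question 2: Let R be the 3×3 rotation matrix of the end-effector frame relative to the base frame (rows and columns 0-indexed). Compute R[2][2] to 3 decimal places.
End-effector z-axis (col 2 of R) = (-0.4330,0.7500,0.5000)
R[2][2] = 0.5000

0.500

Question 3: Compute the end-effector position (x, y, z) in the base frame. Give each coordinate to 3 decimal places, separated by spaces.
-2.250 3.897 7.598

after link 1: o_1 = (-2.5000, 4.3301, 2.0000)
after link 2: o_2 = (-2.5000, 4.3301, 6.0000)
after link 3: o_3 = (-3.0000, 5.1962, 5.0000)
after link 4: o_4 = (-2.2500, 3.8971, 7.5981)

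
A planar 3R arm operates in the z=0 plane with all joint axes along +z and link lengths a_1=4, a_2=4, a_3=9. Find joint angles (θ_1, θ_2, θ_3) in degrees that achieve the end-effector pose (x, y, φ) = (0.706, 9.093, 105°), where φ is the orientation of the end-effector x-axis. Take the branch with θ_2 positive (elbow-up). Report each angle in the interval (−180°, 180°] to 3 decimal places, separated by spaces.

-59.998 134.998 30.000

wrist centre = target − a_3·(cos φ, sin φ) = (3.0354, 0.3997)
cos θ_2 = (9.3732−4²−4²)/(2·4·4) = -0.7071; θ_2 = 134.9984° (elbow-up)
β = atan2(0.3997,3.0354) = 7.5010°; ψ = atan2(2.8285,1.1717) = 67.4992°
θ_1 = β − ψ = -59.9982°
θ_3 = φ − θ_1 − θ_2 = 29.9998° (wrapped to (-180°,180°])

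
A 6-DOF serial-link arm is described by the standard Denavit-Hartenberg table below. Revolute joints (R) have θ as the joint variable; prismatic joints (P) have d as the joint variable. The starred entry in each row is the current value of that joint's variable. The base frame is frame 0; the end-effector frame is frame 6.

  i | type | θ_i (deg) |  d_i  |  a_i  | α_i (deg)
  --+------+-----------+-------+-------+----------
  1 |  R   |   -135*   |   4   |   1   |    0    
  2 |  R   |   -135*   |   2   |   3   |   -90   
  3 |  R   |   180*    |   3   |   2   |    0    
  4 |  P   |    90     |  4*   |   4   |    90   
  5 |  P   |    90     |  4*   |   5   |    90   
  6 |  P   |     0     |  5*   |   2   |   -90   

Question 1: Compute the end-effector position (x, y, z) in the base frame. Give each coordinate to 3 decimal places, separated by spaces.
after link 1: o_1 = (-0.7071, -0.7071, 4.0000)
after link 2: o_2 = (-0.7071, 2.2929, 6.0000)
after link 3: o_3 = (-3.7071, 0.2929, 6.0000)
after link 4: o_4 = (-7.7071, 0.2929, 10.0000)
after link 5: o_5 = (-12.7071, -3.7071, 10.0000)
after link 6: o_6 = (-14.7071, -3.7071, 15.0000)

-14.707 -3.707 15.000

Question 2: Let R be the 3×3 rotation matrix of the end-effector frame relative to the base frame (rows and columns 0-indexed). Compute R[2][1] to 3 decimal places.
End-effector y-axis (col 1 of R) = (-0.0000,0.0000,-1.0000)
R[2][1] = -1.0000

-1.000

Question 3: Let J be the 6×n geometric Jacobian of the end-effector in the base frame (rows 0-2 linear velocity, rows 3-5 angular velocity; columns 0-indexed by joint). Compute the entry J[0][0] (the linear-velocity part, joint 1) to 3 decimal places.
axis z_0 = ẑ; lever o_n−o_0 = (-14.7071,-3.7071,15.0000)
cross product → J_v[:, 0] = (3.7071,-14.7071,0.0000)
J_ω[:, 0] = z_0
entry J[0][0] = 3.7071

3.707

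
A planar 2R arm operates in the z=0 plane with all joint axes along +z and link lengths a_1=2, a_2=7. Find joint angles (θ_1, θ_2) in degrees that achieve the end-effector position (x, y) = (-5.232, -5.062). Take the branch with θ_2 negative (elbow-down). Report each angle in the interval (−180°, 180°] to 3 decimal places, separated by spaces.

cos θ_2 = (52.9977−2²−7²)/(2·2·7) = -0.0001; θ_2 = -90.0048° (elbow-down)
β = atan2(-5.0620,-5.2320) = -135.9461°; ψ = atan2(-7.0000,1.9994) = -74.0590°
θ_1 = β − ψ = -61.8871°

-61.887 -90.005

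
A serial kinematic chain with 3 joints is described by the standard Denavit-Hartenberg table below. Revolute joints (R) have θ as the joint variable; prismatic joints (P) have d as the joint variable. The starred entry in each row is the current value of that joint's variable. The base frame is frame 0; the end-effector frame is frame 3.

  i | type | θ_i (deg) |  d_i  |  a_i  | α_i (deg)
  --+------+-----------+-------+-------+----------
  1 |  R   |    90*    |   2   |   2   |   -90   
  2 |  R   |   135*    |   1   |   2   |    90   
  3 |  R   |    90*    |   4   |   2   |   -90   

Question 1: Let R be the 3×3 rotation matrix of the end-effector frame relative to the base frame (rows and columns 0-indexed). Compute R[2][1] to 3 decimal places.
End-effector y-axis (col 1 of R) = (0.0000,-0.7071,0.7071)
R[2][1] = 0.7071

0.707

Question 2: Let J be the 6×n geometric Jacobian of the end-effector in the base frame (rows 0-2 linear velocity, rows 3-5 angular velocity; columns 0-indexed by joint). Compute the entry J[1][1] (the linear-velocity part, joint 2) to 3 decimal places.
axis z_1 = (-1.0000,0.0000,0.0000); lever o_n−o_1 = (-3.0000,1.4142,-4.2426)
cross product → J_v[:, 1] = (-0.0000,-4.2426,-1.4142)
J_ω[:, 1] = z_1
entry J[1][1] = -4.2426

-4.243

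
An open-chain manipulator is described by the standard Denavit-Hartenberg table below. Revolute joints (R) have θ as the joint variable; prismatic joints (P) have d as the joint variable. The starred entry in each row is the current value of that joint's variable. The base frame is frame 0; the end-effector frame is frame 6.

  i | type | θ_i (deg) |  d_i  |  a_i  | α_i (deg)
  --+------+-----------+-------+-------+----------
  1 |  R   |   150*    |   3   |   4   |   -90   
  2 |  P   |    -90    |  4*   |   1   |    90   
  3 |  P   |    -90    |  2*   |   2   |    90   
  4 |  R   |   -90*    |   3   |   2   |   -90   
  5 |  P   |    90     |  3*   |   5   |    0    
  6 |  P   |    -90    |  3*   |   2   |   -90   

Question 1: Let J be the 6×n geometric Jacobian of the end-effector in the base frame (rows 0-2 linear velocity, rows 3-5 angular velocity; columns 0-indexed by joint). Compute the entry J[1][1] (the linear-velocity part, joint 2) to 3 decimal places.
prismatic axis z_1 = (-0.5000,-0.8660,0.0000)
J_v[:, 1] = z_1; J_ω[:, 1] = (0,0,0)
entry J[1][1] = -0.8660

-0.866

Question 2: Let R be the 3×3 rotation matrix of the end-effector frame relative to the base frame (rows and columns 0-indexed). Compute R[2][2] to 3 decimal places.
1.000

End-effector z-axis (col 2 of R) = (-0.0000,0.0000,1.0000)
R[2][2] = 1.0000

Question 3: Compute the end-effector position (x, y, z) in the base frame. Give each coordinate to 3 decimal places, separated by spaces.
-3.196 6.464 6.000

after link 1: o_1 = (-3.4641, 2.0000, 3.0000)
after link 2: o_2 = (-5.4641, -1.4641, 4.0000)
after link 3: o_3 = (-2.7321, -0.7321, 4.0000)
after link 4: o_4 = (-4.4641, 0.2679, 1.0000)
after link 5: o_5 = (-2.9641, 2.8660, 6.0000)
after link 6: o_6 = (-3.1962, 6.4641, 6.0000)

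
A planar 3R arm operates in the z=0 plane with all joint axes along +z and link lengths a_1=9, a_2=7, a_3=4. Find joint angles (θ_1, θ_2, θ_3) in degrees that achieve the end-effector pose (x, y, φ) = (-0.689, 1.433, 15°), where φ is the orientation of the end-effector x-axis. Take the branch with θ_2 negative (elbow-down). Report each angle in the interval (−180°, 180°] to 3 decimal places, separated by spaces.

wrist centre = target − a_3·(cos φ, sin φ) = (-4.5527, 0.3977)
cos θ_2 = (20.8853−9²−7²)/(2·9·7) = -0.8660; θ_2 = -149.9959° (elbow-down)
β = atan2(0.3977,-4.5527) = 175.0073°; ψ = atan2(-3.5004,2.9381) = -49.9917°
θ_1 = β − ψ = 224.9991°
θ_3 = φ − θ_1 − θ_2 = -60.0031° (wrapped to (-180°,180°])

-135.001 -149.996 -60.003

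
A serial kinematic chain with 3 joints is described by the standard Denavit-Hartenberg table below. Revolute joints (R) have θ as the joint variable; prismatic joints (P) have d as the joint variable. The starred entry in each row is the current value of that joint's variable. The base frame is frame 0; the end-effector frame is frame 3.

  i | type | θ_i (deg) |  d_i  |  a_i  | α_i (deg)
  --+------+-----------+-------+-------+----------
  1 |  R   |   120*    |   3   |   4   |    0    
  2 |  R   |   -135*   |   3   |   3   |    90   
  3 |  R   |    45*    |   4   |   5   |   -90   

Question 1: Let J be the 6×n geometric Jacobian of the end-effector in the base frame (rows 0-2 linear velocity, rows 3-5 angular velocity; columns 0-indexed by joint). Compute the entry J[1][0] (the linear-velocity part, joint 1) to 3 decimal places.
3.278

axis z_0 = ẑ; lever o_n−o_0 = (3.2776,-2.0911,9.5355)
cross product → J_v[:, 0] = (2.0911,3.2776,-0.0000)
J_ω[:, 0] = z_0
entry J[1][0] = 3.2776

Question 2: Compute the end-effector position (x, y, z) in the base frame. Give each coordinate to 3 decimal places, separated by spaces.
after link 1: o_1 = (-2.0000, 3.4641, 3.0000)
after link 2: o_2 = (0.8978, 2.6876, 6.0000)
after link 3: o_3 = (3.2776, -2.0911, 9.5355)

3.278 -2.091 9.536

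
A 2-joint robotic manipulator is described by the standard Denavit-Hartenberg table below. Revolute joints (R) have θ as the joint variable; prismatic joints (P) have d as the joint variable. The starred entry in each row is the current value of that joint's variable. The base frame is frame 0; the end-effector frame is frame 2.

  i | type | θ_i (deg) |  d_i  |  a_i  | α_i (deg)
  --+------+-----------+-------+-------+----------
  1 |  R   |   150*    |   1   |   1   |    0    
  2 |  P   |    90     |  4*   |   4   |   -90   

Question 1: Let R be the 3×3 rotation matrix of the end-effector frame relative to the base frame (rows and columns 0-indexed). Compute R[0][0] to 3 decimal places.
End-effector x-axis (col 0 of R) = (-0.5000,-0.8660,0.0000)
R[0][0] = -0.5000

-0.500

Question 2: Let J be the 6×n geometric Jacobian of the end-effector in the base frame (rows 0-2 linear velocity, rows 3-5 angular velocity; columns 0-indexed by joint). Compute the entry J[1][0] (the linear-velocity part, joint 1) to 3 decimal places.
axis z_0 = ẑ; lever o_n−o_0 = (-2.8660,-2.9641,5.0000)
cross product → J_v[:, 0] = (2.9641,-2.8660,0.0000)
J_ω[:, 0] = z_0
entry J[1][0] = -2.8660

-2.866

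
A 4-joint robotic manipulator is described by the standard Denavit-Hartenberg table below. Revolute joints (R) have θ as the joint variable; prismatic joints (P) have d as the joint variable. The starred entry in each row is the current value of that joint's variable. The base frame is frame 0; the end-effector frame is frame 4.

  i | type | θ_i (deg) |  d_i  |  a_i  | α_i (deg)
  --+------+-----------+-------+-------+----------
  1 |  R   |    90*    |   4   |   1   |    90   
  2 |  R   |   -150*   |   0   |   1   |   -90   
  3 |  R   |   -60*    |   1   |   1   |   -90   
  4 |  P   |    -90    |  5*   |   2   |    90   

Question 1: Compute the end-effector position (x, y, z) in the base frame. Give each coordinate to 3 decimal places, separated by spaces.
-1.634 -2.549 -1.513

after link 1: o_1 = (0.0000, 1.0000, 4.0000)
after link 2: o_2 = (0.0000, 0.1340, 3.5000)
after link 3: o_3 = (0.8660, 0.2010, 2.3840)
after link 4: o_4 = (-1.6340, -2.5490, -1.5131)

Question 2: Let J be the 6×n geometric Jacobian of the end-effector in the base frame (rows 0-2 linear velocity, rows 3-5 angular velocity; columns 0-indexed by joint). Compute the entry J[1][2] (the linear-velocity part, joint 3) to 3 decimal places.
1.415

axis z_2 = (0.0000,0.5000,-0.8660); lever o_n−o_2 = (-1.6340,-2.6830,-5.0131)
cross product → J_v[:, 2] = (-4.8301,1.4151,0.8170)
J_ω[:, 2] = z_2
entry J[1][2] = 1.4151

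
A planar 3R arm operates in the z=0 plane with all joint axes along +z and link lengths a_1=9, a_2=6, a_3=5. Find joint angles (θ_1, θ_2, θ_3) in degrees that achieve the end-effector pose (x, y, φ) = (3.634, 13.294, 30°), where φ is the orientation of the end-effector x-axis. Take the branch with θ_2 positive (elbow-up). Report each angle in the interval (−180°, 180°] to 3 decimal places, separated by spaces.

59.999 90.003 -120.002

wrist centre = target − a_3·(cos φ, sin φ) = (-0.6961, 10.7940)
cos θ_2 = (116.9950−9²−6²)/(2·9·6) = -0.0000; θ_2 = 90.0026° (elbow-up)
β = atan2(10.7940,-0.6961) = 93.6900°; ψ = atan2(6.0000,8.9997) = 33.6909°
θ_1 = β − ψ = 59.9991°
θ_3 = φ − θ_1 − θ_2 = -120.0018° (wrapped to (-180°,180°])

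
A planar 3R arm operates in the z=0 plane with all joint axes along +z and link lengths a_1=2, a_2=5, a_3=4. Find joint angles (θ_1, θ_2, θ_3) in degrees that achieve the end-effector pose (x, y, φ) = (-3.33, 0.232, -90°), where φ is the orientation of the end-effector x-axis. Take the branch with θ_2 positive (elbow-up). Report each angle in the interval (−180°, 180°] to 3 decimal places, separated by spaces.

59.996 90.004 120.000

wrist centre = target − a_3·(cos φ, sin φ) = (-3.3300, 4.2320)
cos θ_2 = (28.9987−2²−5²)/(2·2·5) = -0.0001; θ_2 = 90.0037° (elbow-up)
β = atan2(4.2320,-3.3300) = 128.1979°; ψ = atan2(5.0000,1.9997) = 68.2017°
θ_1 = β − ψ = 59.9961°
θ_3 = φ − θ_1 − θ_2 = 120.0002° (wrapped to (-180°,180°])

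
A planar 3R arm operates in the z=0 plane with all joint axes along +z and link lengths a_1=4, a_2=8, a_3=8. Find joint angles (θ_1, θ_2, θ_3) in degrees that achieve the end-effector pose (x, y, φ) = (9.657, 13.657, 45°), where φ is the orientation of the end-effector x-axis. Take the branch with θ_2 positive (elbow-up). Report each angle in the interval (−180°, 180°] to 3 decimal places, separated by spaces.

wrist centre = target − a_3·(cos φ, sin φ) = (4.0001, 8.0001)
cos θ_2 = (80.0035−4²−8²)/(2·4·8) = 0.0001; θ_2 = 89.9969° (elbow-up)
β = atan2(8.0001,4.0001) = 63.4345°; ψ = atan2(8.0000,4.0004) = 63.4324°
θ_1 = β − ψ = 0.0021°
θ_3 = φ − θ_1 − θ_2 = -44.9990° (wrapped to (-180°,180°])

0.002 89.997 -44.999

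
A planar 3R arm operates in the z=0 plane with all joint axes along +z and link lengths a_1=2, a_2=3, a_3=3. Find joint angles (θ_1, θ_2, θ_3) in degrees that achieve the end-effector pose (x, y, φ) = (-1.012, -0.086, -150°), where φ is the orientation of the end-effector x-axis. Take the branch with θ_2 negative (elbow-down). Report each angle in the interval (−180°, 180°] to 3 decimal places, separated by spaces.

134.988 -134.998 -149.990

wrist centre = target − a_3·(cos φ, sin φ) = (1.5861, 1.4140)
cos θ_2 = (4.5150−2²−3²)/(2·2·3) = -0.7071; θ_2 = -134.9979° (elbow-down)
β = atan2(1.4140,1.5861) = 41.7173°; ψ = atan2(-2.1214,-0.1212) = -93.2710°
θ_1 = β − ψ = 134.9883°
θ_3 = φ − θ_1 − θ_2 = -149.9904° (wrapped to (-180°,180°])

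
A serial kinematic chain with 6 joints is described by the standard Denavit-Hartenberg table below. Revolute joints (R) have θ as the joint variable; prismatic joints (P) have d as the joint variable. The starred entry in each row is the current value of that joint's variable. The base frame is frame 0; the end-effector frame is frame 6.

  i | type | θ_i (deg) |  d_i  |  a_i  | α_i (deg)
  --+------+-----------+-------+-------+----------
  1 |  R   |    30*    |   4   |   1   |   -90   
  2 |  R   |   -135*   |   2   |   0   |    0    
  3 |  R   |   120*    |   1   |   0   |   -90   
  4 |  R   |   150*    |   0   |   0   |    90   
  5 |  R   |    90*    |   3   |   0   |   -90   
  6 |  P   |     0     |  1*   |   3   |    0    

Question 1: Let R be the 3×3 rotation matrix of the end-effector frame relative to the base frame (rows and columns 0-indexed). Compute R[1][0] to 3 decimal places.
End-effector x-axis (col 0 of R) = (0.2241,0.1294,-0.9659)
R[1][0] = 0.1294

0.129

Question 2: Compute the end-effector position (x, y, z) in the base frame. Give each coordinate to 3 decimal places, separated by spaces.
after link 1: o_1 = (0.8660, 0.5000, 4.0000)
after link 2: o_2 = (-0.1340, 2.2321, 4.0000)
after link 3: o_3 = (-0.6340, 3.0981, 4.0000)
after link 4: o_4 = (-0.6340, 3.0981, 4.0000)
after link 5: o_5 = (1.9198, 1.5725, 4.3882)
after link 6: o_6 = (3.0667, 2.8120, 1.7146)

3.067 2.812 1.715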